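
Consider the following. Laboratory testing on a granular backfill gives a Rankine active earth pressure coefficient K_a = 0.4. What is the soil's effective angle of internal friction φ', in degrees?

K_a = tan²(45° − φ/2) ⇒ 45° − φ/2 = arctan(√0.4) = 32.31°.
φ = 2(45° − 32.31°) = 25.38°.

25.4°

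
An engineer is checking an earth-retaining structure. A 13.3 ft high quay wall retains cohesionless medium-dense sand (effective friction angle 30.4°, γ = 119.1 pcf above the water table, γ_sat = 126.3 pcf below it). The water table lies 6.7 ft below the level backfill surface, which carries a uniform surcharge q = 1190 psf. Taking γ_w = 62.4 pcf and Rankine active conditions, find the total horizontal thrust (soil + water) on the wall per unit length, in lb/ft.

9610 lb/ft

K_a = tan²(45° − φ/2) = 0.3280.
γ' = 126.3 − 62.4 = 63.90 pcf. h₂ = H − d_w = 6.6 ft.
σ'_h: at surface K_a·q = 390.3; at WT K_a(q+γd_w) = 652.0; at base K_a(q+γd_w+γ'h₂) = 790.4 psf.
P₁ = ½(390.3+652.0)×6.7 = 3492; P₂ = ½(652.0+790.4)×6.6 = 4760; P_w = ½γ_w h₂² = 1359.
Total = 3492+4760+1359 = 9611 lb/ft.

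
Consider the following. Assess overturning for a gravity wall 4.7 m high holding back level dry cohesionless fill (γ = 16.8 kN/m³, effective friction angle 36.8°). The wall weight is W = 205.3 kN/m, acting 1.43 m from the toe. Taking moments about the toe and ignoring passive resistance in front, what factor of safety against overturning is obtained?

K_a = tan²(45° − 36.8°/2) = 0.2508.
P_a = ½K_aγH² = 0.5×0.2508×16.8×4.7² = 46.53 kN/m, acting at H/3 = 1.567 m above the base.
Overturning moment M_o = P_a × H/3 = 46.53 × 1.567 = 72.90.
Resisting moment M_r = W × 1.43 = 205.3 × 1.43 = 293.6.
FS_overturning = M_r/M_o = 293.6/72.90 = 4.027.

4.03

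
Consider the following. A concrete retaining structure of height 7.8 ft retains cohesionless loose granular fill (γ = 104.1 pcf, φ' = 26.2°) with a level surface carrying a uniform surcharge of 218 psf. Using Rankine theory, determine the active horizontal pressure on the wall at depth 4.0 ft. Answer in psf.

246 psf

K_a = (1 − sin φ)/(1 + sin φ) = 0.3874.
σ_v = γz + q = 104.1 × 4.0 + 218 = 634.4 psf.
σ_h = K_a σ_v = 0.3874 × 634.4 = 245.8 psf.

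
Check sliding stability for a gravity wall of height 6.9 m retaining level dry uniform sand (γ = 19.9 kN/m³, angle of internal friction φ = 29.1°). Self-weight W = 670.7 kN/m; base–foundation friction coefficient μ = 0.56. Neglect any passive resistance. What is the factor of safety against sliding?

K_a = tan²(45° − 29.1°/2) = 0.3456.
P_a = ½K_aγH² = 0.5×0.3456×19.9×6.9² = 163.7 kN/m, acting at H/3 = 2.300 m above the base.
FS_sliding = μW / P_a = 0.56×670.7 / 163.7 = 2.294.

2.29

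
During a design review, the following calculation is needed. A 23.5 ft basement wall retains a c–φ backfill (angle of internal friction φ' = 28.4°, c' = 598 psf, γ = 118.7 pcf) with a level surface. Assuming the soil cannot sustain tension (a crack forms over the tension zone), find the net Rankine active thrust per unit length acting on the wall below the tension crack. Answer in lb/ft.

918 lb/ft

K_a = 0.3554; √K_a = 0.5961.
Tension-crack depth z_c = 2c/(γ√K_a) = 2×598/(118.7×0.5961) = 16.90 ft.
σ_a at base = K_a γ H − 2c√K_a = 0.3554×118.7×23.5 − 2×598×0.5961 = 278.3 psf.
P_a = ½ × 278.3 × (H − z_c) = 0.5×278.3×6.598 = 918.1 lb/ft.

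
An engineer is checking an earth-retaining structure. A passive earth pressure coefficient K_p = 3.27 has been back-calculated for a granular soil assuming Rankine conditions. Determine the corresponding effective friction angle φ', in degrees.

K_p = (1+sin φ)/(1−sin φ) ⇒ sin φ = (K_p − 1)/(K_p + 1) = 0.5316.
φ = arcsin(0.5316) = 32.11°.

32.1°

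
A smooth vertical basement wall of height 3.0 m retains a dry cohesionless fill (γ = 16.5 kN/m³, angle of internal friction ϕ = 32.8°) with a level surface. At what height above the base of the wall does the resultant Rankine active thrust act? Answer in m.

K_a = 0.2973.
The pressure distribution is triangular, so the resultant acts at H/3 above the base = 3.0/3 = 1.000 m.

1.00 m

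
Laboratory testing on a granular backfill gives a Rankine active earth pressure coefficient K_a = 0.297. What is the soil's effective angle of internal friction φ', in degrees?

32.8°

K_a = tan²(45° − φ/2) ⇒ 45° − φ/2 = arctan(√0.297) = 28.59°.
φ = 2(45° − 28.59°) = 32.82°.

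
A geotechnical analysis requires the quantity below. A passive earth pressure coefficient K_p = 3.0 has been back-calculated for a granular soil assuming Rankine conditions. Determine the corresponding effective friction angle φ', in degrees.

30.0°

K_p = (1+sin φ)/(1−sin φ) ⇒ sin φ = (K_p − 1)/(K_p + 1) = 0.5000.
φ = arcsin(0.5000) = 30.00°.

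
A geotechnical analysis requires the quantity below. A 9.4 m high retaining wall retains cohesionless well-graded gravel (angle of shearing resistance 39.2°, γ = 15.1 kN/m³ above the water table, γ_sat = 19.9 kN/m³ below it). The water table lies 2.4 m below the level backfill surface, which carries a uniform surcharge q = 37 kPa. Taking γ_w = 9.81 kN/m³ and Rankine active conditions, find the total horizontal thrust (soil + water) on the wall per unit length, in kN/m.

442 kN/m

K_a = tan²(45° − φ/2) = 0.2255.
γ' = 19.9 − 9.81 = 10.09 kN/m³. h₂ = H − d_w = 7.0 m.
σ'_h: at surface K_a·q = 8.342; at WT K_a(q+γd_w) = 16.51; at base K_a(q+γd_w+γ'h₂) = 32.44 kPa.
P₁ = ½(8.342+16.51)×2.4 = 29.83; P₂ = ½(16.51+32.44)×7.0 = 171.3; P_w = ½γ_w h₂² = 240.3.
Total = 29.83+171.3+240.3 = 441.5 kN/m.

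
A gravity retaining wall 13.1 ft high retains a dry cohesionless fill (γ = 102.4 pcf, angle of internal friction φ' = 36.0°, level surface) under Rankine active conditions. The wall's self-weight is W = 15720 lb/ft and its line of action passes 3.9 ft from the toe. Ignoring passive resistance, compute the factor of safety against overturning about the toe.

6.15

K_a = tan²(45° − 36.0°/2) = 0.2596.
P_a = ½K_aγH² = 0.5×0.2596×102.4×13.1² = 2281 lb/ft, acting at H/3 = 4.367 ft above the base.
Overturning moment M_o = P_a × H/3 = 2281 × 4.367 = 9961.
Resisting moment M_r = W × 3.9 = 15720 × 3.9 = 61310.
FS_overturning = M_r/M_o = 61310/9961 = 6.155.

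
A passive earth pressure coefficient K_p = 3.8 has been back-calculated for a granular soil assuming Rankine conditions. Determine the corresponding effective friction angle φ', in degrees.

K_p = (1+sin φ)/(1−sin φ) ⇒ sin φ = (K_p − 1)/(K_p + 1) = 0.5833.
φ = arcsin(0.5833) = 35.69°.

35.7°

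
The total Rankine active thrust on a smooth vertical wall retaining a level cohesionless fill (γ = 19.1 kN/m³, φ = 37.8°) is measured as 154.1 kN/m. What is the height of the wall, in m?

K_a = 0.2400. P_a = ½ K_a γ H² ⇒ H = √(2P_a/(K_a γ)).
H = √(2×154.1/(0.2400×19.1)) = 8.200 m.

8.20 m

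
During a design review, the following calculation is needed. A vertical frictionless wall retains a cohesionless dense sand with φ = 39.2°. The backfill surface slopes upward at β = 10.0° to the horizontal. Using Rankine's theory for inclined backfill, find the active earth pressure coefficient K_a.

0.233

K_a = cos β · (cos β − √(cos²β − cos²φ)) / (cos β + √(cos²β − cos²φ)).
cos β = 0.9848, cos φ = 0.7749, √(cos²β − cos²φ) = 0.6077.
K_a = 0.9848 × (0.9848 − 0.6077)/(0.9848 + 0.6077) = 0.2332.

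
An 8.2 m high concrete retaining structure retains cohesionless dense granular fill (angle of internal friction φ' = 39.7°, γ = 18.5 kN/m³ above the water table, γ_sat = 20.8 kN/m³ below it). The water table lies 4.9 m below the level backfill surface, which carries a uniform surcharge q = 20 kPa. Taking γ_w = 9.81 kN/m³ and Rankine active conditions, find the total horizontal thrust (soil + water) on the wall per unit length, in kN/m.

218 kN/m

K_a = tan²(45° − φ/2) = 0.2204.
γ' = 20.8 − 9.81 = 10.99 kN/m³. h₂ = H − d_w = 3.3 m.
σ'_h: at surface K_a·q = 4.409; at WT K_a(q+γd_w) = 24.39; at base K_a(q+γd_w+γ'h₂) = 32.38 kPa.
P₁ = ½(4.409+24.39)×4.9 = 70.56; P₂ = ½(24.39+32.38)×3.3 = 93.68; P_w = ½γ_w h₂² = 53.42.
Total = 70.56+93.68+53.42 = 217.7 kN/m.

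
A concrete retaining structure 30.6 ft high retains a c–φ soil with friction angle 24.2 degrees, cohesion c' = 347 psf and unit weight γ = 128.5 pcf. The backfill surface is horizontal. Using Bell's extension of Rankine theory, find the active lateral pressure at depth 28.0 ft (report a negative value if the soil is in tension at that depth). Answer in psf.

1060 psf

K_a = (1 − sin φ)/(1 + sin φ) = 0.4185.
σ_a = K_a γ z − 2c√K_a = 0.4185×128.5×28.0 − 2×347×0.6469 = 1057 psf.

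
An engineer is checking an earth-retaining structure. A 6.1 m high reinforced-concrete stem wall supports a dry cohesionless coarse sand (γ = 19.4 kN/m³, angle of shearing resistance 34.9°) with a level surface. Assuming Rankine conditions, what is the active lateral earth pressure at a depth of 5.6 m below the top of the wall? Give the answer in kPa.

K_a = (1 − sin φ)/(1 + sin φ) = 0.2721.
σ_h = K_a γ z = 0.2721 × 19.4 × 5.6 = 29.57 kPa.

29.6 kPa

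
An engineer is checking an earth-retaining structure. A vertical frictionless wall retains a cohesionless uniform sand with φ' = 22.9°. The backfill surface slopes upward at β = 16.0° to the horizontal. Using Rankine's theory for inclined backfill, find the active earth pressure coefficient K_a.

0.534

K_a = cos β · (cos β − √(cos²β − cos²φ)) / (cos β + √(cos²β − cos²φ)).
cos β = 0.9613, cos φ = 0.9212, √(cos²β − cos²φ) = 0.2747.
K_a = 0.9613 × (0.9613 − 0.2747)/(0.9613 + 0.2747) = 0.5340.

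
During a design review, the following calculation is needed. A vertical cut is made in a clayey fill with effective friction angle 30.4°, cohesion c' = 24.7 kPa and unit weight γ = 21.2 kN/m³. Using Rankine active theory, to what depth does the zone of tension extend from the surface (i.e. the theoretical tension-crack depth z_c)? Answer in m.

4.07 m

K_a = tan²(45° − 30.4°/2) = 0.3280; √K_a = 0.5727.
The active pressure is zero where K_a γ z = 2c√K_a, so z_c = 2c/(γ√K_a) = 2×24.7/(21.2×0.5727) = 4.069 m.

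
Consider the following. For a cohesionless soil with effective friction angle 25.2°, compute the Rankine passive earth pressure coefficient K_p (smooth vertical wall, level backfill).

K_p = (1 + sin φ)/(1 − sin φ) = tan²(45° + 25.2°/2) = 2.483.

2.48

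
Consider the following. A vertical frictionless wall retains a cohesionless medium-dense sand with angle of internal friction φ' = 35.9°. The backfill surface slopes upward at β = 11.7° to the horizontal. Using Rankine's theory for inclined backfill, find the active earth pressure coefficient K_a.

0.275

K_a = cos β · (cos β − √(cos²β − cos²φ)) / (cos β + √(cos²β − cos²φ)).
cos β = 0.9792, cos φ = 0.8100, √(cos²β − cos²φ) = 0.5502.
K_a = 0.9792 × (0.9792 − 0.5502)/(0.9792 + 0.5502) = 0.2747.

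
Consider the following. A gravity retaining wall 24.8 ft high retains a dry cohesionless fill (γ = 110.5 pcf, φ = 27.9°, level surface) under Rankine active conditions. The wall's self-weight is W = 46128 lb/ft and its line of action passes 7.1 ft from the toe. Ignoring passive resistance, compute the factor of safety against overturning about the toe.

3.22

K_a = tan²(45° − 27.9°/2) = 0.3625.
P_a = ½K_aγH² = 0.5×0.3625×110.5×24.8² = 12320 lb/ft, acting at H/3 = 8.267 ft above the base.
Overturning moment M_o = P_a × H/3 = 12320 × 8.267 = 101800.
Resisting moment M_r = W × 7.1 = 46128 × 7.1 = 327500.
FS_overturning = M_r/M_o = 327500/101800 = 3.217.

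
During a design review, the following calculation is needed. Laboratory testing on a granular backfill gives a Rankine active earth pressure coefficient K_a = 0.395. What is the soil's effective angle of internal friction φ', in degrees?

25.7°

K_a = tan²(45° − φ/2) ⇒ 45° − φ/2 = arctan(√0.395) = 32.15°.
φ = 2(45° − 32.15°) = 25.70°.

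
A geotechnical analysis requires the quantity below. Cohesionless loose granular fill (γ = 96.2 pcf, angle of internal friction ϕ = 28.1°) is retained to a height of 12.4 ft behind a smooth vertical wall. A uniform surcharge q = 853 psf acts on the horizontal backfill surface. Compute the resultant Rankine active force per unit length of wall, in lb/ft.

K_a = tan²(45° − φ/2) = 0.3596.
Soil triangle: ½ K_a γ H² = 0.5×0.3596×96.2×12.4² = 2660 lb/ft.
Surcharge rectangle: K_a q H = 0.3596×853×12.4 = 3804 lb/ft.
Total = 2660 + 3804 = 6463 lb/ft.

6460 lb/ft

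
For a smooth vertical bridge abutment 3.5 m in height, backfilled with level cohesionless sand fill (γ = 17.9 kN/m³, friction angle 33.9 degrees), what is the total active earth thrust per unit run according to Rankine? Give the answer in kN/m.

31.1 kN/m

K_a = tan²(45° − φ/2) = 0.2839.
P_a = ½ K_a γ H² = 0.5 × 0.2839 × 17.9 × 3.5² = 31.13 kN/m.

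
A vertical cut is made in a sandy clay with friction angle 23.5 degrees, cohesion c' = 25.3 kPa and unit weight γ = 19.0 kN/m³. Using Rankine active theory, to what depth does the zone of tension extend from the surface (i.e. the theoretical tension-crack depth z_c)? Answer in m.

K_a = tan²(45° − 23.5°/2) = 0.4298; √K_a = 0.6556.
The active pressure is zero where K_a γ z = 2c√K_a, so z_c = 2c/(γ√K_a) = 2×25.3/(19.0×0.6556) = 4.062 m.

4.06 m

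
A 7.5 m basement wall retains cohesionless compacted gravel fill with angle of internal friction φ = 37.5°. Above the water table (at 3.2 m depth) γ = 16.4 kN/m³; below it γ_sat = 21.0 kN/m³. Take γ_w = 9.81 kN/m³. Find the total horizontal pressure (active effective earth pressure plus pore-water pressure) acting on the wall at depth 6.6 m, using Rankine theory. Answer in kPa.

K_a = (1 − sin φ)/(1 + sin φ) = 0.2432.
γ' = 21.0 − 9.81 = 11.19 kN/m³.
Effective vertical stress at 6.6 m: σ'_v = 16.4×3.2 + 11.19×3.40 = 90.53 kPa.
σ'_h = K_a σ'_v = 0.2432 × 90.53 = 22.02 kPa; u = γ_w × 3.40 = 33.35 kPa.
Total σ_h = 22.02 + 33.35 = 55.37 kPa.

55.4 kPa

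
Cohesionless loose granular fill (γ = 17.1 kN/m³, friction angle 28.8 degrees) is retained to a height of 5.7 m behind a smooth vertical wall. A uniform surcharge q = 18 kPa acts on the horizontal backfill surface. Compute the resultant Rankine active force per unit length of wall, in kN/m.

K_a = tan²(45° − φ/2) = 0.3498.
Soil triangle: ½ K_a γ H² = 0.5×0.3498×17.1×5.7² = 97.16 kN/m.
Surcharge rectangle: K_a q H = 0.3498×18×5.7 = 35.88 kN/m.
Total = 97.16 + 35.88 = 133.0 kN/m.

133 kN/m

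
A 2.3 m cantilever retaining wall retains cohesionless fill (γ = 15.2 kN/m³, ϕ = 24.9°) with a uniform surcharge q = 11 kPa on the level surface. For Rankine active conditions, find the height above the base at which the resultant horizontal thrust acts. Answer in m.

K_a = 0.4074.
Triangular part P₁ = ½K_aγH² = 16.38 at H/3 = 0.7667 m; rectangular part P₂ = K_a q H = 10.31 at H/2 = 1.150 m.
ȳ = (P₁·0.7667 + P₂·1.150)/(P₁+P₂) = 0.9147 m.

0.915 m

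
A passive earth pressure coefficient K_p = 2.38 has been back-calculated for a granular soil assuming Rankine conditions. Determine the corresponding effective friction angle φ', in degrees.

24.1°

K_p = (1+sin φ)/(1−sin φ) ⇒ sin φ = (K_p − 1)/(K_p + 1) = 0.4083.
φ = arcsin(0.4083) = 24.10°.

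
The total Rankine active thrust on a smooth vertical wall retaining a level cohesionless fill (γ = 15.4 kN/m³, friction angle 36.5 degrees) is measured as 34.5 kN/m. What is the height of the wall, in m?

K_a = 0.2541. P_a = ½ K_a γ H² ⇒ H = √(2P_a/(K_a γ)).
H = √(2×34.5/(0.2541×15.4)) = 4.200 m.

4.20 m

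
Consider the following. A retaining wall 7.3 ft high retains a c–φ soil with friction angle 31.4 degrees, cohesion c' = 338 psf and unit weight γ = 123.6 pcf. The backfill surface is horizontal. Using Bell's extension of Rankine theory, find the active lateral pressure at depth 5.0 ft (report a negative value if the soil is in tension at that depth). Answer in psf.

K_a = (1 − sin φ)/(1 + sin φ) = 0.3149.
σ_a = K_a γ z − 2c√K_a = 0.3149×123.6×5.0 − 2×338×0.5612 = -184.7 psf.

-185 psf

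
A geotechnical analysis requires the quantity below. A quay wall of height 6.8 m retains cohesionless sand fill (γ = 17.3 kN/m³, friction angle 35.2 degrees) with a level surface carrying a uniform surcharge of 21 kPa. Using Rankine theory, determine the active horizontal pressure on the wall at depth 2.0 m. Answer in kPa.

K_a = (1 − sin φ)/(1 + sin φ) = 0.2687.
σ_v = γz + q = 17.3 × 2.0 + 21 = 55.60 kPa.
σ_h = K_a σ_v = 0.2687 × 55.60 = 14.94 kPa.

14.9 kPa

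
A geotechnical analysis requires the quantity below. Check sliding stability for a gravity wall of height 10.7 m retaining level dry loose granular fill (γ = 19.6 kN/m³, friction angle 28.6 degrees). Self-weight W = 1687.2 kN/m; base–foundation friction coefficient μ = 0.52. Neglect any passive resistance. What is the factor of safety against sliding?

K_a = tan²(45° − 28.6°/2) = 0.3525.
P_a = ½K_aγH² = 0.5×0.3525×19.6×10.7² = 395.6 kN/m, acting at H/3 = 3.567 m above the base.
FS_sliding = μW / P_a = 0.52×1687.2 / 395.6 = 2.218.

2.22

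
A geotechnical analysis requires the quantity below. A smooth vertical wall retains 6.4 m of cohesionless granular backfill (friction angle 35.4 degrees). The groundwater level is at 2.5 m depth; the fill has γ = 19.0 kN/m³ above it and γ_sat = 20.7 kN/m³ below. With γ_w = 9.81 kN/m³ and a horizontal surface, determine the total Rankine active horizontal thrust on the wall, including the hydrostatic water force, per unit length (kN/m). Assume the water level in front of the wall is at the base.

162 kN/m

K_a = tan²(45° − φ/2) = 0.2664.
γ' = 20.7 − 9.81 = 10.89 kN/m³. Depth below WT = 3.9 m.
σ'_h at WT = K_a γ d_w = 12.65 kPa; at base = 12.65 + K_a γ' × 3.9 = 23.97 kPa.
P₁ (0–2.5 m) = ½×12.65×2.5 = 15.82. P₂ (2.5–6.4 m) = ½(12.65+23.97)×3.9 = 71.41.
P_w = ½ γ_w h₂² = 0.5×9.81×3.9² = 74.61. Total = 15.82+71.41+74.61 = 161.8 kN/m.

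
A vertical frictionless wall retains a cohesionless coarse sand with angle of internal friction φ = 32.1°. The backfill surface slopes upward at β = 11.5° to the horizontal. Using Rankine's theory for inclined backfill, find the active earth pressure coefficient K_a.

0.324

K_a = cos β · (cos β − √(cos²β − cos²φ)) / (cos β + √(cos²β − cos²φ)).
cos β = 0.9799, cos φ = 0.8471, √(cos²β − cos²φ) = 0.4926.
K_a = 0.9799 × (0.9799 − 0.4926)/(0.9799 + 0.4926) = 0.3243.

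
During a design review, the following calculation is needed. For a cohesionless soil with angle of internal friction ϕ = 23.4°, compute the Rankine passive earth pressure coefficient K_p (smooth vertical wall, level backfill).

K_p = (1 + sin φ)/(1 − sin φ) = tan²(45° + 23.4°/2) = 2.318.

2.32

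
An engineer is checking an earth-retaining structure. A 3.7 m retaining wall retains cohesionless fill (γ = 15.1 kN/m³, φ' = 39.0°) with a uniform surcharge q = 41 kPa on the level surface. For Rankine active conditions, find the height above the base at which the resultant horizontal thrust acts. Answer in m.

K_a = 0.2275.
Triangular part P₁ = ½K_aγH² = 23.51 at H/3 = 1.233 m; rectangular part P₂ = K_a q H = 34.51 at H/2 = 1.850 m.
ȳ = (P₁·1.233 + P₂·1.850)/(P₁+P₂) = 1.600 m.

1.60 m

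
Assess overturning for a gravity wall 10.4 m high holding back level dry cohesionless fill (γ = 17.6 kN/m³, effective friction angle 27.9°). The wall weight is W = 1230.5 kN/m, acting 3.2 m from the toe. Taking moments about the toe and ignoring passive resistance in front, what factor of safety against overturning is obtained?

K_a = tan²(45° − 27.9°/2) = 0.3625.
P_a = ½K_aγH² = 0.5×0.3625×17.6×10.4² = 345.0 kN/m, acting at H/3 = 3.467 m above the base.
Overturning moment M_o = P_a × H/3 = 345.0 × 3.467 = 1196.
Resisting moment M_r = W × 3.2 = 1230.5 × 3.2 = 3938.
FS_overturning = M_r/M_o = 3938/1196 = 3.292.

3.29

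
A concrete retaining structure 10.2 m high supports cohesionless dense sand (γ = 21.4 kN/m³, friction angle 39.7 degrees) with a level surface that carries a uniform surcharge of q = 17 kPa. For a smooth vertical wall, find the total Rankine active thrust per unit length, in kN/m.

284 kN/m

K_a = tan²(45° − φ/2) = 0.2204.
Soil triangle: ½ K_a γ H² = 0.5×0.2204×21.4×10.2² = 245.4 kN/m.
Surcharge rectangle: K_a q H = 0.2204×17×10.2 = 38.22 kN/m.
Total = 245.4 + 38.22 = 283.6 kN/m.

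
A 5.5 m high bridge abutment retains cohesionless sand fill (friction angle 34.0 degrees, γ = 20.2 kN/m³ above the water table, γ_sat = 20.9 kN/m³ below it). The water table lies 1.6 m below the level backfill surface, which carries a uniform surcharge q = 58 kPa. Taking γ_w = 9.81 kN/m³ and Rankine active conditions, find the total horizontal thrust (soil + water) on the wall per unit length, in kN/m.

K_a = tan²(45° − φ/2) = 0.2827.
γ' = 20.9 − 9.81 = 11.09 kN/m³. h₂ = H − d_w = 3.9 m.
σ'_h: at surface K_a·q = 16.40; at WT K_a(q+γd_w) = 25.53; at base K_a(q+γd_w+γ'h₂) = 37.76 kPa.
P₁ = ½(16.40+25.53)×1.6 = 33.55; P₂ = ½(25.53+37.76)×3.9 = 123.4; P_w = ½γ_w h₂² = 74.61.
Total = 33.55+123.4+74.61 = 231.6 kN/m.

232 kN/m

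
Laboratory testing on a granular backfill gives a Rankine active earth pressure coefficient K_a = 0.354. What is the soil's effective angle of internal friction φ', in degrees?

28.5°

K_a = tan²(45° − φ/2) ⇒ 45° − φ/2 = arctan(√0.354) = 30.75°.
φ = 2(45° − 30.75°) = 28.50°.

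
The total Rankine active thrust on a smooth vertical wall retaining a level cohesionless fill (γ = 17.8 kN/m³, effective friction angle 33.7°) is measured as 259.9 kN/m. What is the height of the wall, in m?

10.1 m

K_a = 0.2863. P_a = ½ K_a γ H² ⇒ H = √(2P_a/(K_a γ)).
H = √(2×259.9/(0.2863×17.8)) = 10.10 m.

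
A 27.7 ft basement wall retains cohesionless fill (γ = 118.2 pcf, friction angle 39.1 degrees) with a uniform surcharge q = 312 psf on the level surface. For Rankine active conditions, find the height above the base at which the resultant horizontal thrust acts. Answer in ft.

K_a = 0.2265.
Triangular part P₁ = ½K_aγH² = 10270 at H/3 = 9.233 ft; rectangular part P₂ = K_a q H = 1957 at H/2 = 13.85 ft.
ȳ = (P₁·9.233 + P₂·13.85)/(P₁+P₂) = 9.972 ft.

9.97 ft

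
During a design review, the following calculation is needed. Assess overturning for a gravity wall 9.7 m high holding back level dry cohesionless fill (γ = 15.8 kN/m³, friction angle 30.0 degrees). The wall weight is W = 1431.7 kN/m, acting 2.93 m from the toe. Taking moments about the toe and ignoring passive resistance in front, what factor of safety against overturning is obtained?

5.24

K_a = tan²(45° − 30.0°/2) = 0.3333.
P_a = ½K_aγH² = 0.5×0.3333×15.8×9.7² = 247.8 kN/m, acting at H/3 = 3.233 m above the base.
Overturning moment M_o = P_a × H/3 = 247.8 × 3.233 = 801.1.
Resisting moment M_r = W × 2.93 = 1431.7 × 2.93 = 4195.
FS_overturning = M_r/M_o = 4195/801.1 = 5.236.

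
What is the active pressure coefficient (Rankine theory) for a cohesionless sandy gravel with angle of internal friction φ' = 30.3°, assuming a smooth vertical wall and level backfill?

0.329

K_a = (1 − sin φ)/(1 + sin φ) = (1 − sin 30.3°)/(1 + sin 30.3°) = 0.3293.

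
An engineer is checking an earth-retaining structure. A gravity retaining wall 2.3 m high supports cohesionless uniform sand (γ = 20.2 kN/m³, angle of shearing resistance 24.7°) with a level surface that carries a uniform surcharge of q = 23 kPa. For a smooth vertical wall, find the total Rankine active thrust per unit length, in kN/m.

43.7 kN/m

K_a = tan²(45° − φ/2) = 0.4106.
Soil triangle: ½ K_a γ H² = 0.5×0.4106×20.2×2.3² = 21.94 kN/m.
Surcharge rectangle: K_a q H = 0.4106×23×2.3 = 21.72 kN/m.
Total = 21.94 + 21.72 = 43.66 kN/m.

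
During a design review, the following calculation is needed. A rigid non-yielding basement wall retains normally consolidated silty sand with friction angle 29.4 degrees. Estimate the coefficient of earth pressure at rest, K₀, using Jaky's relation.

K₀ = 1 − sin φ' = 1 − sin 29.4° = 0.5091.

0.509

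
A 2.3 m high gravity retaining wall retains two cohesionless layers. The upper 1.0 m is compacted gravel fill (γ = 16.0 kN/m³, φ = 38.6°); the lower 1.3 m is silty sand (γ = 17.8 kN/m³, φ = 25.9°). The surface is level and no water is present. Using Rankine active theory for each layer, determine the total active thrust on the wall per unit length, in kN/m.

15.9 kN/m

K_a1 = tan²(45°−38.6°/2) = 0.2316; K_a2 = tan²(45°−25.9°/2) = 0.3920.
Layer 1: σ at base = K_a1 γ₁ h₁ = 3.706 kPa; P₁ = ½×3.706×1.0 = 1.853.
Layer 2: σ_v at top = γ₁h₁ = 16.00; σ_h top = K_a2×16.00 = 6.272; σ_h base = K_a2×(16.00+17.8×1.3) = 15.34.
P₂ = ½(6.272+15.34)×1.3 = 14.05. Total P_a = 1.853+14.05 = 15.90 kN/m.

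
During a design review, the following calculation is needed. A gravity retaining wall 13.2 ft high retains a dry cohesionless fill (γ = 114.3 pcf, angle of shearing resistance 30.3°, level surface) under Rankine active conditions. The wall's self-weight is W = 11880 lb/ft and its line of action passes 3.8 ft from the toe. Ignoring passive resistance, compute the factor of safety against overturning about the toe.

3.13

K_a = tan²(45° − 30.3°/2) = 0.3293.
P_a = ½K_aγH² = 0.5×0.3293×114.3×13.2² = 3279 lb/ft, acting at H/3 = 4.400 ft above the base.
Overturning moment M_o = P_a × H/3 = 3279 × 4.400 = 14430.
Resisting moment M_r = W × 3.8 = 11880 × 3.8 = 45140.
FS_overturning = M_r/M_o = 45140/14430 = 3.129.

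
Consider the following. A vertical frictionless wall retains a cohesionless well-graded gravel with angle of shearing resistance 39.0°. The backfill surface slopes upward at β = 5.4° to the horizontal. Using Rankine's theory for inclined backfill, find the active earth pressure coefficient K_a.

K_a = cos β · (cos β − √(cos²β − cos²φ)) / (cos β + √(cos²β − cos²φ)).
cos β = 0.9956, cos φ = 0.7771, √(cos²β − cos²φ) = 0.6222.
K_a = 0.9956 × (0.9956 − 0.6222)/(0.9956 + 0.6222) = 0.2297.

0.230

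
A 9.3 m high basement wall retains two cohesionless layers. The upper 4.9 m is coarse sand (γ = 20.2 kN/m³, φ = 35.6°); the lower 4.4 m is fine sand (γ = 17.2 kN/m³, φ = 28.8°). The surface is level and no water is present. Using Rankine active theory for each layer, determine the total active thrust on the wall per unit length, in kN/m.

K_a1 = tan²(45°−35.6°/2) = 0.2641; K_a2 = tan²(45°−28.8°/2) = 0.3498.
Layer 1: σ at base = K_a1 γ₁ h₁ = 26.14 kPa; P₁ = ½×26.14×4.9 = 64.05.
Layer 2: σ_v at top = γ₁h₁ = 98.98; σ_h top = K_a2×98.98 = 34.62; σ_h base = K_a2×(98.98+17.2×4.4) = 61.09.
P₂ = ½(34.62+61.09)×4.4 = 210.6. Total P_a = 64.05+210.6 = 274.6 kN/m.

275 kN/m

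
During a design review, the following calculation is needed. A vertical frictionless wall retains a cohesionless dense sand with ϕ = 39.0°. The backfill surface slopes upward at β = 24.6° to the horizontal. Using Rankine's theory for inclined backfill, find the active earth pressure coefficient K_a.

K_a = cos β · (cos β − √(cos²β − cos²φ)) / (cos β + √(cos²β − cos²φ)).
cos β = 0.9092, cos φ = 0.7771, √(cos²β − cos²φ) = 0.4720.
K_a = 0.9092 × (0.9092 − 0.4720)/(0.9092 + 0.4720) = 0.2878.

0.288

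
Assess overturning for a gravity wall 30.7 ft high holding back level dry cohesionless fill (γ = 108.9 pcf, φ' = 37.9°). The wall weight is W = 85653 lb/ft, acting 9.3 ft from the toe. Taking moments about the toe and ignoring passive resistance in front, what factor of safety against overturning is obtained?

6.35

K_a = tan²(45° − 37.9°/2) = 0.2389.
P_a = ½K_aγH² = 0.5×0.2389×108.9×30.7² = 12260 lb/ft, acting at H/3 = 10.23 ft above the base.
Overturning moment M_o = P_a × H/3 = 12260 × 10.23 = 125500.
Resisting moment M_r = W × 9.3 = 85653 × 9.3 = 796600.
FS_overturning = M_r/M_o = 796600/125500 = 6.348.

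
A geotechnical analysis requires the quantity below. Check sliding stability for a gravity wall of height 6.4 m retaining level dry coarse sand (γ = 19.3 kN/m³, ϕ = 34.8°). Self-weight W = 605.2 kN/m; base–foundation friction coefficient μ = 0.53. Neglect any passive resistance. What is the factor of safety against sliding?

2.97

K_a = tan²(45° − 34.8°/2) = 0.2733.
P_a = ½K_aγH² = 0.5×0.2733×19.3×6.4² = 108.0 kN/m, acting at H/3 = 2.133 m above the base.
FS_sliding = μW / P_a = 0.53×605.2 / 108.0 = 2.969.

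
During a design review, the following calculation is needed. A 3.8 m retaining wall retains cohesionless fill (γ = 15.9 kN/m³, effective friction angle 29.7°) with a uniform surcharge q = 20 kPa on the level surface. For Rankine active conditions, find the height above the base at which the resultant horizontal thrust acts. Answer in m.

K_a = 0.3374.
Triangular part P₁ = ½K_aγH² = 38.73 at H/3 = 1.267 m; rectangular part P₂ = K_a q H = 25.64 at H/2 = 1.900 m.
ȳ = (P₁·1.267 + P₂·1.900)/(P₁+P₂) = 1.519 m.

1.52 m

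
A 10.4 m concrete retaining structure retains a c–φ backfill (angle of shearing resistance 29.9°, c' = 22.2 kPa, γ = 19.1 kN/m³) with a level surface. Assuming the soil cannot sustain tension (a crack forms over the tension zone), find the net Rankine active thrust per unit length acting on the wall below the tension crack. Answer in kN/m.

K_a = 0.3347; √K_a = 0.5785.
Tension-crack depth z_c = 2c/(γ√K_a) = 2×22.2/(19.1×0.5785) = 4.018 m.
σ_a at base = K_a γ H − 2c√K_a = 0.3347×19.1×10.4 − 2×22.2×0.5785 = 40.79 kPa.
P_a = ½ × 40.79 × (H − z_c) = 0.5×40.79×6.382 = 130.2 kN/m.

130 kN/m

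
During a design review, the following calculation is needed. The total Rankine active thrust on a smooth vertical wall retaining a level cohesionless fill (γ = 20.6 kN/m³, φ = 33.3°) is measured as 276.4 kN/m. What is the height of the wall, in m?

9.60 m

K_a = 0.2911. P_a = ½ K_a γ H² ⇒ H = √(2P_a/(K_a γ)).
H = √(2×276.4/(0.2911×20.6)) = 9.601 m.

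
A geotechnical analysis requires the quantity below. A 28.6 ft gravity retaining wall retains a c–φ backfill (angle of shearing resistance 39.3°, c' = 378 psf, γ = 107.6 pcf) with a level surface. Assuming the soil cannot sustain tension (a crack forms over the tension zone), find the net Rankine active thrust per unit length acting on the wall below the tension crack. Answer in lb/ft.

2290 lb/ft

K_a = 0.2245; √K_a = 0.4738.
Tension-crack depth z_c = 2c/(γ√K_a) = 2×378/(107.6×0.4738) = 14.83 ft.
σ_a at base = K_a γ H − 2c√K_a = 0.2245×107.6×28.6 − 2×378×0.4738 = 332.6 psf.
P_a = ½ × 332.6 × (H − z_c) = 0.5×332.6×13.77 = 2290 lb/ft.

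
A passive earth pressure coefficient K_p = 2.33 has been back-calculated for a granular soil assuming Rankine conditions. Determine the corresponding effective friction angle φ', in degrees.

23.5°

K_p = (1+sin φ)/(1−sin φ) ⇒ sin φ = (K_p − 1)/(K_p + 1) = 0.3994.
φ = arcsin(0.3994) = 23.54°.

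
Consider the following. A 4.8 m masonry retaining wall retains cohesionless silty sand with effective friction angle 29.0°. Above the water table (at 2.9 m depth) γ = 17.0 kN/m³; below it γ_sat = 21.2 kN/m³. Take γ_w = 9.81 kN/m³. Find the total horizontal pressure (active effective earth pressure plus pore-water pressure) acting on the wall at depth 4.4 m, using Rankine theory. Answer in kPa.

37.7 kPa

K_a = (1 − sin φ)/(1 + sin φ) = 0.3470.
γ' = 21.2 − 9.81 = 11.39 kN/m³.
Effective vertical stress at 4.4 m: σ'_v = 17.0×2.9 + 11.39×1.50 = 66.39 kPa.
σ'_h = K_a σ'_v = 0.3470 × 66.39 = 23.03 kPa; u = γ_w × 1.50 = 14.72 kPa.
Total σ_h = 23.03 + 14.72 = 37.75 kPa.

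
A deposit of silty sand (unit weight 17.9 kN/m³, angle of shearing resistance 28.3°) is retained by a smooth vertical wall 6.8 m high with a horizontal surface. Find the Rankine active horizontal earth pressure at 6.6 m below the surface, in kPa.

42.1 kPa

K_a = (1 − sin φ)/(1 + sin φ) = 0.3568.
σ_h = K_a γ z = 0.3568 × 17.9 × 6.6 = 42.15 kPa.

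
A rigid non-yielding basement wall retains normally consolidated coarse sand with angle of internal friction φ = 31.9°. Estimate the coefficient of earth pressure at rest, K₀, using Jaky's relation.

K₀ = 1 − sin φ' = 1 − sin 31.9° = 0.4716.

0.472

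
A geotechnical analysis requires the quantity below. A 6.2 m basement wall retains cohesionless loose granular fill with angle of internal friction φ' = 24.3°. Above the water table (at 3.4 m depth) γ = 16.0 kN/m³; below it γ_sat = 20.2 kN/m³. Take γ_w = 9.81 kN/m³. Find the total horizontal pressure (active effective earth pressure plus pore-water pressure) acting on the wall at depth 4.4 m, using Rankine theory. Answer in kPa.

36.8 kPa

K_a = (1 − sin φ)/(1 + sin φ) = 0.4169.
γ' = 20.2 − 9.81 = 10.39 kN/m³.
Effective vertical stress at 4.4 m: σ'_v = 16.0×3.4 + 10.39×1.00 = 64.79 kPa.
σ'_h = K_a σ'_v = 0.4169 × 64.79 = 27.01 kPa; u = γ_w × 1.00 = 9.810 kPa.
Total σ_h = 27.01 + 9.810 = 36.82 kPa.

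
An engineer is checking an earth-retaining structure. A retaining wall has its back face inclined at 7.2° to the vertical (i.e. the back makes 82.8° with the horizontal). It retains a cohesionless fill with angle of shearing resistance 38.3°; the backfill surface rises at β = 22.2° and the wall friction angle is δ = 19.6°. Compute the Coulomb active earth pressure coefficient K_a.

0.360

K_a = sin²(α+φ) / [sin²α · sin(α−δ) · (1 + √{sin(φ+δ)sin(φ−β) / (sin(α−δ)sin(α+β))})²].
With α = 82.8°, φ = 38.3°, δ = 19.6°, β = 22.2°: K_a = 0.3603.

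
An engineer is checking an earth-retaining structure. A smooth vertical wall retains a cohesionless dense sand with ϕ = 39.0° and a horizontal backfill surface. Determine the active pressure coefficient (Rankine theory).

0.228

K_a = (1 − sin φ)/(1 + sin φ) = (1 − sin 39.0°)/(1 + sin 39.0°) = 0.2275.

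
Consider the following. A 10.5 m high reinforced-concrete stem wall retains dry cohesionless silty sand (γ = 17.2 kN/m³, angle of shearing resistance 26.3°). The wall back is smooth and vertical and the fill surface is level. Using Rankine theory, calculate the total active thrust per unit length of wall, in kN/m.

366 kN/m

K_a = tan²(45° − φ/2) = 0.3859.
P_a = ½ K_a γ H² = 0.5 × 0.3859 × 17.2 × 10.5² = 365.9 kN/m.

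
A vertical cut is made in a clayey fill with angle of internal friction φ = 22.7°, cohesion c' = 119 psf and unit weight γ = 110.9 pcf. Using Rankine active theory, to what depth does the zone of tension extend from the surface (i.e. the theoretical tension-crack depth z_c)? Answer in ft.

K_a = tan²(45° − 22.7°/2) = 0.4431; √K_a = 0.6657.
The active pressure is zero where K_a γ z = 2c√K_a, so z_c = 2c/(γ√K_a) = 2×119/(110.9×0.6657) = 3.224 ft.

3.22 ft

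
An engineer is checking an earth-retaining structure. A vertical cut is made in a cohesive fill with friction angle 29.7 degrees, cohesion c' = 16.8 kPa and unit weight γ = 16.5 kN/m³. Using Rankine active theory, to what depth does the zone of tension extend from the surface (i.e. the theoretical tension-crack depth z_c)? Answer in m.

K_a = tan²(45° − 29.7°/2) = 0.3374; √K_a = 0.5808.
The active pressure is zero where K_a γ z = 2c√K_a, so z_c = 2c/(γ√K_a) = 2×16.8/(16.5×0.5808) = 3.506 m.

3.51 m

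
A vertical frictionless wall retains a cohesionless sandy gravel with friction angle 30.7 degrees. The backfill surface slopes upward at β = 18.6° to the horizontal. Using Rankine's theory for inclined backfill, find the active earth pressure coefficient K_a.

K_a = cos β · (cos β − √(cos²β − cos²φ)) / (cos β + √(cos²β − cos²φ)).
cos β = 0.9478, cos φ = 0.8599, √(cos²β − cos²φ) = 0.3986.
K_a = 0.9478 × (0.9478 − 0.3986)/(0.9478 + 0.3986) = 0.3865.

0.387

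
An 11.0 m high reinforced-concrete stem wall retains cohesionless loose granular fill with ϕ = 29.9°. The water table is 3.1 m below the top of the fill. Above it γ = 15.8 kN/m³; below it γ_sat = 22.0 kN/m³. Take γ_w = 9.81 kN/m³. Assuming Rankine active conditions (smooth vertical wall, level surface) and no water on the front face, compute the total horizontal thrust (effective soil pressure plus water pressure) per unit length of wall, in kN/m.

K_a = tan²(45° − φ/2) = 0.3347.
γ' = 22.0 − 9.81 = 12.19 kN/m³. Depth below WT = 7.9 m.
σ'_h at WT = K_a γ d_w = 16.39 kPa; at base = 16.39 + K_a γ' × 7.9 = 48.62 kPa.
P₁ (0–3.1 m) = ½×16.39×3.1 = 25.41. P₂ (3.1–11.0 m) = ½(16.39+48.62)×7.9 = 256.8.
P_w = ½ γ_w h₂² = 0.5×9.81×7.9² = 306.1. Total = 25.41+256.8+306.1 = 588.3 kN/m.

588 kN/m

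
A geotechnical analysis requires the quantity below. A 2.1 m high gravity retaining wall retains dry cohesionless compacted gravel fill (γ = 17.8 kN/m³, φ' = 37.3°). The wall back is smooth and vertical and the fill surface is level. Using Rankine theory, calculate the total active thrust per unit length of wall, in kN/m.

9.63 kN/m

K_a = tan²(45° − φ/2) = 0.2453.
P_a = ½ K_a γ H² = 0.5 × 0.2453 × 17.8 × 2.1² = 9.629 kN/m.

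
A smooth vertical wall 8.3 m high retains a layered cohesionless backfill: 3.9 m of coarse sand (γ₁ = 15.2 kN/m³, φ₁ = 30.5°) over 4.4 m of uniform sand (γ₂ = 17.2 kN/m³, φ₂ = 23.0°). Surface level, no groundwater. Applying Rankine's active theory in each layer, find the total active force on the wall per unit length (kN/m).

K_a1 = tan²(45°−30.5°/2) = 0.3267; K_a2 = tan²(45°−23.0°/2) = 0.4381.
Layer 1: σ at base = K_a1 γ₁ h₁ = 19.36 kPa; P₁ = ½×19.36×3.9 = 37.76.
Layer 2: σ_v at top = γ₁h₁ = 59.28; σ_h top = K_a2×59.28 = 25.97; σ_h base = K_a2×(59.28+17.2×4.4) = 59.12.
P₂ = ½(25.97+59.12)×4.4 = 187.2. Total P_a = 37.76+187.2 = 225.0 kN/m.

225 kN/m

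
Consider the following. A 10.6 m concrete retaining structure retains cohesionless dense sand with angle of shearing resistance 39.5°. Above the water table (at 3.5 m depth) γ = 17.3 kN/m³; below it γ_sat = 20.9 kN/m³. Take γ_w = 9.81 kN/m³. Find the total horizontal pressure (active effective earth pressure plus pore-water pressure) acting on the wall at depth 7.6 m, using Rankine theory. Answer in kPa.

63.8 kPa

K_a = (1 − sin φ)/(1 + sin φ) = 0.2224.
γ' = 20.9 − 9.81 = 11.09 kN/m³.
Effective vertical stress at 7.6 m: σ'_v = 17.3×3.5 + 11.09×4.10 = 106.0 kPa.
σ'_h = K_a σ'_v = 0.2224 × 106.0 = 23.58 kPa; u = γ_w × 4.10 = 40.22 kPa.
Total σ_h = 23.58 + 40.22 = 63.80 kPa.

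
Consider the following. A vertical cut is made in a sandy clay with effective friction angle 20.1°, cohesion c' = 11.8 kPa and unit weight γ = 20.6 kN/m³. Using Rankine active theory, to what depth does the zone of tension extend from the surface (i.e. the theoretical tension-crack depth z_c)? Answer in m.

K_a = tan²(45° − 20.1°/2) = 0.4885; √K_a = 0.6989.
The active pressure is zero where K_a γ z = 2c√K_a, so z_c = 2c/(γ√K_a) = 2×11.8/(20.6×0.6989) = 1.639 m.

1.64 m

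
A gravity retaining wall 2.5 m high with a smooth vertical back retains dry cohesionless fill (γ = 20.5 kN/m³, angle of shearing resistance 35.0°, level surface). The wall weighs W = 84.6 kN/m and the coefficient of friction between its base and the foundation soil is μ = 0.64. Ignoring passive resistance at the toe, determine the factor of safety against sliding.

3.12

K_a = tan²(45° − 35.0°/2) = 0.2710.
P_a = ½K_aγH² = 0.5×0.2710×20.5×2.5² = 17.36 kN/m, acting at H/3 = 0.8333 m above the base.
FS_sliding = μW / P_a = 0.64×84.6 / 17.36 = 3.119.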